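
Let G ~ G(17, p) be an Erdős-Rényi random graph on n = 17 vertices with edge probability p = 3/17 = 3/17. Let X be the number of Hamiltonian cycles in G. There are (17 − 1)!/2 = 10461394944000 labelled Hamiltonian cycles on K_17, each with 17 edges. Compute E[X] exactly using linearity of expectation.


K_17 has (17 − 1)!/2 = 10461394944000 labelled Hamiltonian cycles.
For each such Hamiltonian cycle H, let X_H = 1 if all 17 edges of H are present in G. Then P[X_H = 1] = p^{17} = (3/17)^{17} = 129140163/827240261886336764177.
Summing the indicators: E[X] = Σ_H E[X_H] = 10461394944000 · p^{17} = 10461394944000 · 129140163/827240261886336764177 = 1350986248275535872000/827240261886336764177.
Numerically: E[X] ≈ 1.63312.

E[X] = 10461394944000 · (3/17)^{17} = 1350986248275535872000/827240261886336764177 ≈ 1.63312.


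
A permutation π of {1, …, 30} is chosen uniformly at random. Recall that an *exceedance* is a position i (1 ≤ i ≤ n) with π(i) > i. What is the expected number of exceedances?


Write X = Σ_{i=1}^{30} X_i, where X_i = 1_{π(i) > i}.
For each fixed i, π(i) is uniform over {1, …, 30} (marginal of a uniform permutation), so P[π(i) > i] = (n − i)/n. Summing: Σ_{i=1}^{30} (n − i)/n = (0 + 1 + … + 29)/30 = 30(30 − 1)/(2·30) = (30 − 1)/2.
Hence E[X] = Σ_{i=1}^{30} (30 − i)/30 = 29/2 ≈ 14.50000.

E[X] = 29/2 = 14.50000.


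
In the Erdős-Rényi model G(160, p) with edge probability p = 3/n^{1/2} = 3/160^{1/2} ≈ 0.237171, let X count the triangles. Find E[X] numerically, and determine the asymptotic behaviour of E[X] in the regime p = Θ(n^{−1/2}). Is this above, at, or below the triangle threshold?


Number of potential triangles: C(160, 3) = 669920.
Each occurs with probability p³ ≈ (0.237171)³ ≈ 1.33408589e-02.
By linearity: E[X] = C(160, 3)·p³ ≈ 669920 · 1.33408589e-02 ≈ 8937.308180.
Since α = 1/2 < 1, p = c/n^{1/2} ≫ 1/n is above the triangle threshold p ~ 1/n. Asymptotically E[X] ~ (c³/6)·n^{3(1−α)} = (3³/6)·n^{1.5} → ∞; triangles are abundant w.h.p.

E[X] ≈ 8937.308180; in regime p = Θ(1/n^{1/2}) E[X] diverges (above the triangle threshold p ~ 1/n).


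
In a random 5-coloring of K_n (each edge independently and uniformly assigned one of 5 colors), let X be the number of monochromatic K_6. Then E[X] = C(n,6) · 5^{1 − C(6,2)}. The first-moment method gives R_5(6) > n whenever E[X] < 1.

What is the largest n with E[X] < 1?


We need C(n, 6) · 5^{1 − 15} < 1, i.e. C(n, 6) < 5^{15 − 1} = 6103515625.
Check values of n near the boundary:
  n = 128: C(128, 6) = 5423611200; 5423611200 < 6103515625? YES
  n = 129: C(129, 6) = 5688177600; 5688177600 < 6103515625? YES
  n = 130: C(130, 6) = 5963412000; 5963412000 < 6103515625? YES
  n = 131: C(131, 6) = 6249655776; 6249655776 < 6103515625? NO
The largest n with C(n, 6) < 6103515625 is n = 130 (where E[X] = 47707296/48828125 ≈ 0.977). Hence R_5(6) > 130, i.e. R_5(6) ≥ 131.

Largest n = 130; hence R_5(6) > 130.


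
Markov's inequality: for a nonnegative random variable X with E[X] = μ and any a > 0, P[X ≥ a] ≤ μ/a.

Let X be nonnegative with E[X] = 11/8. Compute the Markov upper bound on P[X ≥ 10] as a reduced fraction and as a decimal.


μ = E[X] = 11/8, a = 10.
Markov: P[X ≥ 10] ≤ μ/a = (11/8)/10 = 11/80.
Numerically: ≈ 0.137500.
(Since a = 10 > μ = 1.375000, the bound 11/80 is < 1 and informative.)

P[X ≥ 10] ≤ 11/80 ≈ 0.137500.


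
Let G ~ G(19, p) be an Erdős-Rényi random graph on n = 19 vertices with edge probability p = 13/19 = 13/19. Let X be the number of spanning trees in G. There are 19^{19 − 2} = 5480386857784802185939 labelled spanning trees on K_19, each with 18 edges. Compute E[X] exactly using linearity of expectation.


K_19 has 19^{19 − 2} = 5480386857784802185939 labelled spanning trees.
For each such spanning tree H, let X_H = 1 if all 18 edges of H are present in G. Then P[X_H = 1] = p^{18} = (13/19)^{18} = 112455406951957393129/104127350297911241532841.
By linearity: E[X] = Σ_H E[X_H] = 5480386857784802185939 · p^{18} = 5480386857784802185939 · 112455406951957393129/104127350297911241532841 = 112455406951957393129/19.
Numerically: E[X] ≈ 5.9187e+18.

E[X] = 5480386857784802185939 · (13/19)^{18} = 112455406951957393129/19 ≈ 5.9187e+18.


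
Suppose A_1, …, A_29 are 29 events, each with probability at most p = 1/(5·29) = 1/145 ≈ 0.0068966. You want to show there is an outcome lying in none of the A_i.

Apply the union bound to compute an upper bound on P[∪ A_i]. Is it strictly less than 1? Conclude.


Union bound: P[∪_{i=1}^{29} A_i] ≤ Σ_i P[A_i] ≤ 29·p = 29·(1/145) = 1/5.
Numerically: 1/5 ≈ 0.2000000.
Is 1/5 < 1? YES.
Since P[∪ A_i] ≤ 1/5 < 1, the complement has P[∩ A_i^c] ≥ 1 − 1/5 = 4/5 > 0, so some outcome avoids every A_i.

29·p = 1/5 ≈ 0.2000000; existence CERTIFIED by the union bound.


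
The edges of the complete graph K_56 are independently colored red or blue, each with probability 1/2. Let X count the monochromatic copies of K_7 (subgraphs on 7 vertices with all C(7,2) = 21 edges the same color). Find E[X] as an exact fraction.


Let X = Σ_S X_S over the C(56, 7) = 231917400 subsets S of size 7, where X_S = 1 if the K_7 on S is monochromatic.
For a fixed S, the K_7 on S has C(7, 2) = 21 edges. P[all 21 edges red] = (1/2)^21, and likewise for blue, so P[monochromatic] = 2·(1/2)^21 = 2^{1 − 21} = 1/1048576.
Summing: E[X] = C(56, 7) · 2^{1 − 21} = 231917400 · 1/1048576 = 28989675/131072.
Numerically: E[X] ≈ 221.17367.

E[X] = C(56,7)·2^(1−C(7,2)) = 28989675/131072 ≈ 221.17367.


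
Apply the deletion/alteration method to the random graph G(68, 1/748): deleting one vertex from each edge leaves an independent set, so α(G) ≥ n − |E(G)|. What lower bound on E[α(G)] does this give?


E[|E(G)|] = C(68, 2)·p = 2278 · (1/748) = 67/22.
E[α(G)] ≥ n − E[|E(G)|] = 68 − 67/22 = 1429/22.
Numerically: ≈ 64.95455.
(This is only a lower bound; the true E[α(G)] may be larger.)

E[α(G)] ≥ 1429/22 ≈ 64.95455.


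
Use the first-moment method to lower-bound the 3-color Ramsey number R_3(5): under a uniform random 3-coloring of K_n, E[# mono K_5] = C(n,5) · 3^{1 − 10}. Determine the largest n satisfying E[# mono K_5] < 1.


We need C(n, 5) · 3^{1 − 10} < 1, i.e. C(n, 5) < 3^{10 − 1} = 19683.
Check values of n near the boundary:
  n = 15: C(15, 5) = 3003; 3003 < 19683? YES
  n = 16: C(16, 5) = 4368; 4368 < 19683? YES
  n = 17: C(17, 5) = 6188; 6188 < 19683? YES
  n = 18: C(18, 5) = 8568; 8568 < 19683? YES
  n = 19: C(19, 5) = 11628; 11628 < 19683? YES
  n = 20: C(20, 5) = 15504; 15504 < 19683? YES
  n = 21: C(21, 5) = 20349; 20349 < 19683? NO
  n = 22: C(22, 5) = 26334; 26334 < 19683? NO
  n = 23: C(23, 5) = 33649; 33649 < 19683? NO
The largest n with C(n, 5) < 19683 is n = 20 (where E[X] = 5168/6561 ≈ 0.7877). Hence R_3(5) > 20, i.e. R_3(5) ≥ 21.

Largest n = 20; hence R_3(5) > 20.


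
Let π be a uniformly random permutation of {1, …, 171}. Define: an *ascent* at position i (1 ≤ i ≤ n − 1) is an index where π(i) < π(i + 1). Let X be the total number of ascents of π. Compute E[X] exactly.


Write X = Σ X_I over i = 1, …, 170, with X_I the indicator of one ascent.
There are 170 indicators.
For each fixed i, the pair (π(i), π(i+1)) is a uniformly random ordered pair of distinct values from {1, …, 171}; by symmetry P[π(i) < π(i+1)] = 1/2.
By linearity: E[X] = 170 · (1/2) = (171 − 1) · (1/2) = 85 ≈ 85.000.

E[X] = 85 = 85.000.


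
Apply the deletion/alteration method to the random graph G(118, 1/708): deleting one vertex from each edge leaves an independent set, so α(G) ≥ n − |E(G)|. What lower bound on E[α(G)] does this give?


E[|E(G)|] = C(118, 2)·p = 6903 · (1/708) = 39/4.
E[α(G)] ≥ n − E[|E(G)|] = 118 − 39/4 = 433/4.
Numerically: ≈ 108.25000.
(This is only a lower bound; the true E[α(G)] may be larger.)

E[α(G)] ≥ 433/4 ≈ 108.25000.


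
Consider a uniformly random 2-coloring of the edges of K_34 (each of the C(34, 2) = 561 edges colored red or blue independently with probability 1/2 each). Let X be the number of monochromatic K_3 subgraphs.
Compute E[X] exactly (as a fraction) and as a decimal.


Let X = Σ_S X_S over the C(34, 3) = 5984 subsets S of size 3, where X_S = 1 if the K_3 on S is monochromatic.
For a fixed S, the K_3 on S has C(3, 2) = 3 edges. P[all 3 edges red] = (1/2)^3, and likewise for blue, so P[monochromatic] = 2·(1/2)^3 = 2^{1 − 3} = 1/4.
Summing: E[X] = C(34, 3) · 2^{1 − 3} = 5984 · 1/4 = 1496.
Numerically: E[X] ≈ 1496.000000.

E[X] = C(34,3)·2^(1−C(3,2)) = 1496 ≈ 1496.000000.


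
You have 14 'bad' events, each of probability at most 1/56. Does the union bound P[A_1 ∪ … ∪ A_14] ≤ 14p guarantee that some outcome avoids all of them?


Union bound: P[∪_{i=1}^{14} A_i] ≤ Σ_i P[A_i] ≤ 14·p = 14·(1/56) = 1/4.
Numerically: 1/4 ≈ 0.250.
Is 1/4 < 1? YES.
Since P[∪ A_i] ≤ 1/4 < 1, the complement has P[∩ A_i^c] ≥ 1 − 1/4 = 3/4 > 0, so some outcome avoids every A_i.

14·p = 1/4 ≈ 0.250; existence CERTIFIED by the union bound.


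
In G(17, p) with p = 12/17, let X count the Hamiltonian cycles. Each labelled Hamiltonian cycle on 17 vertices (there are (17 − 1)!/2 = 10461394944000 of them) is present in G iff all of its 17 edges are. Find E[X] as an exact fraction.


K_17 has (17 − 1)!/2 = 10461394944000 labelled Hamiltonian cycles.
For each such Hamiltonian cycle H, let X_H = 1 if all 17 edges of H are present in G. Then P[X_H = 1] = p^{17} = (12/17)^{17} = 2218611106740436992/827240261886336764177.
By linearity: E[X] = Σ_H E[X_H] = 10461394944000 · p^{17} = 10461394944000 · 2218611106740436992/827240261886336764177 = 23209767014756651868459368448000/827240261886336764177.
Numerically: E[X] ≈ 2.80569e+10.

E[X] = 10461394944000 · (12/17)^{17} = 23209767014756651868459368448000/827240261886336764177 ≈ 2.80569e+10.


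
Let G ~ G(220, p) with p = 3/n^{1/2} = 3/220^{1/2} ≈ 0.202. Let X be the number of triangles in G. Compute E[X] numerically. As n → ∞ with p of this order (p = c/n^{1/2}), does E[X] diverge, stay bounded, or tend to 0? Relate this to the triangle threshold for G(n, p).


Number of potential triangles: C(220, 3) = 1750540.
Each occurs with probability p³ ≈ (0.202)³ ≈ 8.27427e-03.
By linearity: E[X] = C(220, 3)·p³ ≈ 1750540 · 8.27427e-03 ≈ 14484.442.
Since α = 1/2 < 1, p = c/n^{1/2} ≫ 1/n is above the triangle threshold p ~ 1/n. Asymptotically E[X] ~ (c³/6)·n^{3(1−α)} = (3³/6)·n^{1.5} → ∞; triangles are abundant w.h.p.

E[X] ≈ 14484.442; in regime p = Θ(1/n^{1/2}) E[X] diverges (above the triangle threshold p ~ 1/n).


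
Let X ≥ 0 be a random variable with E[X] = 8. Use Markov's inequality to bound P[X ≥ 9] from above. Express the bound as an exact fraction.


μ = E[X] = 8, a = 9.
Markov: P[X ≥ 9] ≤ μ/a = (8)/9 = 8/9.
Numerically: ≈ 0.889.
(Since a = 9 > μ = 8.000, the bound 8/9 is < 1 and informative.)

P[X ≥ 9] ≤ 8/9 ≈ 0.889.


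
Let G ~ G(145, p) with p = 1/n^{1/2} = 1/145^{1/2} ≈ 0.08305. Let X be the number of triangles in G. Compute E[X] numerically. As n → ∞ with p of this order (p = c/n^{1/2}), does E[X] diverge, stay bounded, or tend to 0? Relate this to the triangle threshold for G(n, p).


Number of potential triangles: C(145, 3) = 497640.
Each occurs with probability p³ ≈ (0.08305)³ ≈ 5.727274e-04.
By linearity: E[X] = C(145, 3)·p³ ≈ 497640 · 5.727274e-04 ≈ 285.0121.
Since α = 1/2 < 1, p = c/n^{1/2} ≫ 1/n is above the triangle threshold p ~ 1/n. Asymptotically E[X] ~ (c³/6)·n^{3(1−α)} = (1³/6)·n^{1.5} → ∞; triangles are abundant w.h.p.

E[X] ≈ 285.0121; in regime p = Θ(1/n^{1/2}) E[X] diverges (above the triangle threshold p ~ 1/n).


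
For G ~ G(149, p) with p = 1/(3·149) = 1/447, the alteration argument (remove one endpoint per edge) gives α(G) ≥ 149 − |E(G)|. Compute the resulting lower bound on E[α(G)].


E[|E(G)|] = C(149, 2)·p = 11026 · (1/447) = 74/3.
E[α(G)] ≥ n − E[|E(G)|] = 149 − 74/3 = 373/3.
Numerically: ≈ 124.333333.
(This is only a lower bound; the true E[α(G)] may be larger.)

E[α(G)] ≥ 373/3 ≈ 124.333333.


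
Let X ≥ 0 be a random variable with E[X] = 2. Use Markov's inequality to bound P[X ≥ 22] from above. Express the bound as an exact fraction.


μ = E[X] = 2, a = 22.
Markov: P[X ≥ 22] ≤ μ/a = (2)/22 = 1/11.
Numerically: ≈ 0.09091.
(Since a = 22 > μ = 2.00000, the bound 1/11 is < 1 and informative.)

P[X ≥ 22] ≤ 1/11 ≈ 0.09091.


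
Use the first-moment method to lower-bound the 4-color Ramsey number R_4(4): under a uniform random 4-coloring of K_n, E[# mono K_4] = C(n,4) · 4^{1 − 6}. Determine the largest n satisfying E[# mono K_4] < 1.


We need C(n, 4) · 4^{1 − 6} < 1, i.e. C(n, 4) < 4^{6 − 1} = 1024.
Check values of n near the boundary:
  n = 11: C(11, 4) = 330; 330 < 1024? YES
  n = 12: C(12, 4) = 495; 495 < 1024? YES
  n = 13: C(13, 4) = 715; 715 < 1024? YES
  n = 14: C(14, 4) = 1001; 1001 < 1024? YES
  n = 15: C(15, 4) = 1365; 1365 < 1024? NO
  n = 16: C(16, 4) = 1820; 1820 < 1024? NO
  n = 17: C(17, 4) = 2380; 2380 < 1024? NO
The largest n with C(n, 4) < 1024 is n = 14 (where E[X] = 1001/1024 ≈ 0.9775391). Hence R_4(4) > 14, i.e. R_4(4) ≥ 15.

Largest n = 14; hence R_4(4) > 14.


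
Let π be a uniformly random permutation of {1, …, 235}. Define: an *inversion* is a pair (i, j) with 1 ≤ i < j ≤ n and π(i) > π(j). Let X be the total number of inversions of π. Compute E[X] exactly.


Write X = Σ X_I over the C(235, 2) = 27495 pairs i < j, with X_I the indicator of one inversion.
There are 27495 indicators.
For each fixed pair i < j, the values π(i) and π(j) are two distinct elements of {1, …, 235} in uniformly random order; by symmetry P[π(i) > π(j)] = 1/2.
By linearity: E[X] = 27495 · (1/2) = C(235, 2) · (1/2) = 27495/2 = 27495/2 ≈ 13747.500.

E[X] = 27495/2 = 13747.500.


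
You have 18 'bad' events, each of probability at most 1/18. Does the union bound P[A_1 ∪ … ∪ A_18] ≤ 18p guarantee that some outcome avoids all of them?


Union bound: P[∪_{i=1}^{18} A_i] ≤ Σ_i P[A_i] ≤ 18·p = 18·(1/18) = 1.
Numerically: 1 ≈ 1.0000000.
Is 1 < 1? NO.
Since the bound 1 is ≥ 1, the union bound is uninformative here; it does NOT by itself certify existence.

18·p = 1 ≈ 1.0000000; existence NOT certified by the union bound.


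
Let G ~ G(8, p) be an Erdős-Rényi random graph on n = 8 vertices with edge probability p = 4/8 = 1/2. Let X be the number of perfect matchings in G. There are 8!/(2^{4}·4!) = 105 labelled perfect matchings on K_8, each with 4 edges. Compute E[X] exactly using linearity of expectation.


K_8 has 8!/(2^{4}·4!) = 105 labelled perfect matchings.
For each such perfect matching H, let X_H = 1 if all 4 edges of H are present in G. Then P[X_H = 1] = p^{4} = (1/2)^{4} = 1/16.
By linearity: E[X] = Σ_H E[X_H] = 105 · p^{4} = 105 · 1/16 = 105/16.
Numerically: E[X] ≈ 6.5625.

E[X] = 105 · (1/2)^{4} = 105/16 ≈ 6.5625.


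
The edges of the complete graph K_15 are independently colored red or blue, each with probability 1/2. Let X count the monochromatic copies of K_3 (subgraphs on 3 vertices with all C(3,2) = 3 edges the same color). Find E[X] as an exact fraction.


Let X = Σ_S X_S over the C(15, 3) = 455 subsets S of size 3, where X_S = 1 if the K_3 on S is monochromatic.
For a fixed S, the K_3 on S has C(3, 2) = 3 edges. P[all 3 edges red] = (1/2)^3, and likewise for blue, so P[monochromatic] = 2·(1/2)^3 = 2^{1 − 3} = 1/4.
By linearity: E[X] = C(15, 3) · 2^{1 − 3} = 455 · 1/4 = 455/4.
Numerically: E[X] ≈ 113.750.

E[X] = C(15,3)·2^(1−C(3,2)) = 455/4 ≈ 113.750.


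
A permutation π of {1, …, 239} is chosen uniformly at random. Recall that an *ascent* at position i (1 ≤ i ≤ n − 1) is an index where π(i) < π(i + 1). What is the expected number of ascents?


Write X = Σ X_I over i = 1, …, 238, with X_I the indicator of one ascent.
There are 238 indicators.
For each fixed i, the pair (π(i), π(i+1)) is a uniformly random ordered pair of distinct values from {1, …, 239}; by symmetry P[π(i) < π(i+1)] = 1/2.
By linearity: E[X] = 238 · (1/2) = (239 − 1) · (1/2) = 119 ≈ 119.000000.

E[X] = 119 = 119.000000.


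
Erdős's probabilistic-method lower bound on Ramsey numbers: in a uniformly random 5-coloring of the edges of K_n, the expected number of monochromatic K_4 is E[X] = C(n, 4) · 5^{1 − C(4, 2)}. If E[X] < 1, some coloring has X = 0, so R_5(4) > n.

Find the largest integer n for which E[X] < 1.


We need C(n, 4) · 5^{1 − 6} < 1, i.e. C(n, 4) < 5^{6 − 1} = 3125.
Check values of n near the boundary:
  n = 12: C(12, 4) = 495; 495 < 3125? YES
  n = 13: C(13, 4) = 715; 715 < 3125? YES
  n = 14: C(14, 4) = 1001; 1001 < 3125? YES
  n = 15: C(15, 4) = 1365; 1365 < 3125? YES
  n = 16: C(16, 4) = 1820; 1820 < 3125? YES
  n = 17: C(17, 4) = 2380; 2380 < 3125? YES
  n = 18: C(18, 4) = 3060; 3060 < 3125? YES
  n = 19: C(19, 4) = 3876; 3876 < 3125? NO
  n = 20: C(20, 4) = 4845; 4845 < 3125? NO
The largest n with C(n, 4) < 3125 is n = 18 (where E[X] = 612/625 ≈ 0.9792000). Hence R_5(4) > 18, i.e. R_5(4) ≥ 19.

Largest n = 18; hence R_5(4) > 18.


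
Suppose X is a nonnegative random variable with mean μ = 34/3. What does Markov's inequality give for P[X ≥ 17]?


μ = E[X] = 34/3, a = 17.
Markov: P[X ≥ 17] ≤ μ/a = (34/3)/17 = 2/3.
Numerically: ≈ 0.667.
(Since a = 17 > μ = 11.333, the bound 2/3 is < 1 and informative.)

P[X ≥ 17] ≤ 2/3 ≈ 0.667.


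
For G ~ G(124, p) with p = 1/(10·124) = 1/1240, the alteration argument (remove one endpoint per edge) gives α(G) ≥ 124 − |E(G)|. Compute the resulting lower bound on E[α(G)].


E[|E(G)|] = C(124, 2)·p = 7626 · (1/1240) = 123/20.
E[α(G)] ≥ n − E[|E(G)|] = 124 − 123/20 = 2357/20.
Numerically: ≈ 117.850.
(This is only a lower bound; the true E[α(G)] may be larger.)

E[α(G)] ≥ 2357/20 ≈ 117.850.


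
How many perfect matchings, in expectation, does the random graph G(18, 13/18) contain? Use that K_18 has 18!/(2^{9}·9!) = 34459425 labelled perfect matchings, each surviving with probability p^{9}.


K_18 has 18!/(2^{9}·9!) = 34459425 labelled perfect matchings.
For each such perfect matching H, let X_H = 1 if all 9 edges of H are present in G. Then P[X_H = 1] = p^{9} = (13/18)^{9} = 10604499373/198359290368.
Summing the indicators: E[X] = Σ_H E[X_H] = 34459425 · p^{9} = 34459425 · 10604499373/198359290368 = 4511419145758525/2448880128.
Numerically: E[X] ≈ 1.84224e+06.

E[X] = 34459425 · (13/18)^{9} = 4511419145758525/2448880128 ≈ 1.84224e+06.


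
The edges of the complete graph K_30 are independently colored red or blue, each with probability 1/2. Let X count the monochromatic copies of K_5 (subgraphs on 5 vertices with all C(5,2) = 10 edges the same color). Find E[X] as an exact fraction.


Let X = Σ_S X_S over the C(30, 5) = 142506 subsets S of size 5, where X_S = 1 if the K_5 on S is monochromatic.
For a fixed S, the K_5 on S has C(5, 2) = 10 edges. P[all 10 edges red] = (1/2)^10, and likewise for blue, so P[monochromatic] = 2·(1/2)^10 = 2^{1 − 10} = 1/512.
By linearity: E[X] = C(30, 5) · 2^{1 − 10} = 142506 · 1/512 = 71253/256.
Numerically: E[X] ≈ 278.33203.

E[X] = C(30,5)·2^(1−C(5,2)) = 71253/256 ≈ 278.33203.


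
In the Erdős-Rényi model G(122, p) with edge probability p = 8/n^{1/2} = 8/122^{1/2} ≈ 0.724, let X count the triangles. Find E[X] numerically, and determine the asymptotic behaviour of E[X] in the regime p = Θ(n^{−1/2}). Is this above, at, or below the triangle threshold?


Number of potential triangles: C(122, 3) = 295240.
Each occurs with probability p³ ≈ (0.724)³ ≈ 3.79953e-01.
By linearity: E[X] = C(122, 3)·p³ ≈ 295240 · 3.79953e-01 ≈ 112177.411.
Since α = 1/2 < 1, p = c/n^{1/2} ≫ 1/n is above the triangle threshold p ~ 1/n. Asymptotically E[X] ~ (c³/6)·n^{3(1−α)} = (8³/6)·n^{1.5} → ∞; triangles are abundant w.h.p.

E[X] ≈ 112177.411; in regime p = Θ(1/n^{1/2}) E[X] diverges (above the triangle threshold p ~ 1/n).


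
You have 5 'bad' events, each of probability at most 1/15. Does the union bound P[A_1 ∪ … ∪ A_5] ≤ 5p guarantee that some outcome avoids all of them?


Union bound: P[∪_{i=1}^{5} A_i] ≤ Σ_i P[A_i] ≤ 5·p = 5·(1/15) = 1/3.
Numerically: 1/3 ≈ 0.333333.
Is 1/3 < 1? YES.
Since P[∪ A_i] ≤ 1/3 < 1, the complement has P[∩ A_i^c] ≥ 1 − 1/3 = 2/3 > 0, so some outcome avoids every A_i.

5·p = 1/3 ≈ 0.333333; existence CERTIFIED by the union bound.


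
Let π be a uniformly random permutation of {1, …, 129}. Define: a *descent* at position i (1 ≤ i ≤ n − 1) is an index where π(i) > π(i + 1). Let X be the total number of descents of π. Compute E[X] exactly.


Write X = Σ X_I over i = 1, …, 128, with X_I the indicator of one descent.
There are 128 indicators.
For each fixed i, the pair (π(i), π(i+1)) is a uniformly random ordered pair of distinct values from {1, …, 129}; by symmetry P[π(i) > π(i+1)] = 1/2.
By linearity: E[X] = 128 · (1/2) = (129 − 1) · (1/2) = 64 ≈ 64.0000.

E[X] = 64 = 64.0000.


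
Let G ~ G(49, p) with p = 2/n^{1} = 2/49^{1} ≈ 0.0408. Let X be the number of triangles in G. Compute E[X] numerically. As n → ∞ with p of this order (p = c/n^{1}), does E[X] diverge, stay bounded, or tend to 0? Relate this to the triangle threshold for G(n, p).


Number of potential triangles: C(49, 3) = 18424.
Each occurs with probability p³ ≈ (0.0408)³ ≈ 6.79989e-05.
By linearity: E[X] = C(49, 3)·p³ ≈ 18424 · 6.79989e-05 ≈ 1.253.
Here α = 1, so p = 2/n is exactly at the triangle threshold p ~ 1/n. Asymptotically E[X] → c³/6 = 2³/6 = 4/3 ≈ 1.333, a bounded constant. In this regime the triangle count is asymptotically Poisson(c³/6).

E[X] ≈ 1.253; in regime p = Θ(1/n^{1}) E[X] stays bounded (at the triangle threshold p ~ 1/n).


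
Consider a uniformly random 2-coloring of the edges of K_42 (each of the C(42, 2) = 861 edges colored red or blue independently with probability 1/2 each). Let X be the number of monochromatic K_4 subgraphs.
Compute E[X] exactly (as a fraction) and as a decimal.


Let X = Σ_S X_S over the C(42, 4) = 111930 subsets S of size 4, where X_S = 1 if the K_4 on S is monochromatic.
For a fixed S, the K_4 on S has C(4, 2) = 6 edges. P[all 6 edges red] = (1/2)^6, and likewise for blue, so P[monochromatic] = 2·(1/2)^6 = 2^{1 − 6} = 1/32.
By linearity: E[X] = C(42, 4) · 2^{1 − 6} = 111930 · 1/32 = 55965/16.
Numerically: E[X] ≈ 3497.8125.

E[X] = C(42,4)·2^(1−C(4,2)) = 55965/16 ≈ 3497.8125.


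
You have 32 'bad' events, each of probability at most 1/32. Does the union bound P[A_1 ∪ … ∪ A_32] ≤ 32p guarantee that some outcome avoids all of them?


Union bound: P[∪_{i=1}^{32} A_i] ≤ Σ_i P[A_i] ≤ 32·p = 32·(1/32) = 1.
Numerically: 1 ≈ 1.0000.
Is 1 < 1? NO.
Since the bound 1 is ≥ 1, the union bound is uninformative here; it does NOT by itself certify existence.

32·p = 1 ≈ 1.0000; existence NOT certified by the union bound.


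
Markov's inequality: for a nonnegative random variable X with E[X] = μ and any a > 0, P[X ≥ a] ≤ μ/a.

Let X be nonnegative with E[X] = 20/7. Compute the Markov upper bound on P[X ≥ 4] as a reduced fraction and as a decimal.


μ = E[X] = 20/7, a = 4.
Markov: P[X ≥ 4] ≤ μ/a = (20/7)/4 = 5/7.
Numerically: ≈ 0.71429.
(Since a = 4 > μ = 2.85714, the bound 5/7 is < 1 and informative.)

P[X ≥ 4] ≤ 5/7 ≈ 0.71429.


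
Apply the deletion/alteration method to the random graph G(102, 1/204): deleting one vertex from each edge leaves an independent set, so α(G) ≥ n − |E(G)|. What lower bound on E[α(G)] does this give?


E[|E(G)|] = C(102, 2)·p = 5151 · (1/204) = 101/4.
E[α(G)] ≥ n − E[|E(G)|] = 102 − 101/4 = 307/4.
Numerically: ≈ 76.750000.
(This is only a lower bound; the true E[α(G)] may be larger.)

E[α(G)] ≥ 307/4 ≈ 76.750000.


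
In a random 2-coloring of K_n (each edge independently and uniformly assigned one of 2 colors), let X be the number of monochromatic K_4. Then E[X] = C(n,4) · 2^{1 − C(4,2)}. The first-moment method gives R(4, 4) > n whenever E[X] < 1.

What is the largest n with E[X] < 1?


We need C(n, 4) · 2^{1 − 6} < 1, i.e. C(n, 4) < 2^{6 − 1} = 32.
Check values of n near the boundary:
  n = 4: C(4, 4) = 1; 1 < 32? YES
  n = 5: C(5, 4) = 5; 5 < 32? YES
  n = 6: C(6, 4) = 15; 15 < 32? YES
  n = 7: C(7, 4) = 35; 35 < 32? NO
  n = 8: C(8, 4) = 70; 70 < 32? NO
  n = 9: C(9, 4) = 126; 126 < 32? NO
The largest n with C(n, 4) < 32 is n = 6 (where E[X] = 15/32 ≈ 0.4688). Hence R(4, 4) > 6, i.e. R(4, 4) ≥ 7.

Largest n = 6; hence R(4, 4) > 6.


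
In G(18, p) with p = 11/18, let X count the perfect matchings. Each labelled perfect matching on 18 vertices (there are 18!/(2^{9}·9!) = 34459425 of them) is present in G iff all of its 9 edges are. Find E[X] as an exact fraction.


K_18 has 18!/(2^{9}·9!) = 34459425 labelled perfect matchings.
For each such perfect matching H, let X_H = 1 if all 9 edges of H are present in G. Then P[X_H = 1] = p^{9} = (11/18)^{9} = 2357947691/198359290368.
Summing the indicators: E[X] = Σ_H E[X_H] = 34459425 · p^{9} = 34459425 · 2357947691/198359290368 = 1003129896443675/2448880128.
Numerically: E[X] ≈ 4.096e+05.

E[X] = 34459425 · (11/18)^{9} = 1003129896443675/2448880128 ≈ 4.096e+05.


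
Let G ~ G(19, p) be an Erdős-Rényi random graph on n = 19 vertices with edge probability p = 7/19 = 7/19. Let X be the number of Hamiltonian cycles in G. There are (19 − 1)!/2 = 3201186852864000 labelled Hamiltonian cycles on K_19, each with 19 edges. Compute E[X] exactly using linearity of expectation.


K_19 has (19 − 1)!/2 = 3201186852864000 labelled Hamiltonian cycles.
For each such Hamiltonian cycle H, let X_H = 1 if all 19 edges of H are present in G. Then P[X_H = 1] = p^{19} = (7/19)^{19} = 11398895185373143/1978419655660313589123979.
By linearity of expectation: E[X] = Σ_H E[X_H] = 3201186852864000 · p^{19} = 3201186852864000 · 11398895185373143/1978419655660313589123979 = 36489993404591253525678231552000/1978419655660313589123979.
Numerically: E[X] ≈ 1.84e+07.

E[X] = 3201186852864000 · (7/19)^{19} = 36489993404591253525678231552000/1978419655660313589123979 ≈ 1.84e+07.


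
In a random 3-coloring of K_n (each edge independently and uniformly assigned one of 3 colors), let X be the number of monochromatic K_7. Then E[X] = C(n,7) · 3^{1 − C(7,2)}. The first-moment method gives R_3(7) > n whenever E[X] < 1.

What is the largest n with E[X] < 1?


We need C(n, 7) · 3^{1 − 21} < 1, i.e. C(n, 7) < 3^{21 − 1} = 3486784401.
Check values of n near the boundary:
  n = 79: C(79, 7) = 2898753715; 2898753715 < 3486784401? YES
  n = 80: C(80, 7) = 3176716400; 3176716400 < 3486784401? YES
  n = 81: C(81, 7) = 3477216600; 3477216600 < 3486784401? YES
  n = 82: C(82, 7) = 3801756816; 3801756816 < 3486784401? NO
  n = 83: C(83, 7) = 4151918628; 4151918628 < 3486784401? NO
  n = 84: C(84, 7) = 4529365776; 4529365776 < 3486784401? NO
The largest n with C(n, 7) < 3486784401 is n = 81 (where E[X] = 42928600/43046721 ≈ 0.99726). Hence R_3(7) > 81, i.e. R_3(7) ≥ 82.

Largest n = 81; hence R_3(7) > 81.


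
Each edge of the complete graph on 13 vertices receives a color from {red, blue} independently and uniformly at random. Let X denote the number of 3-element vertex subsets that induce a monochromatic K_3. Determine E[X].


Let X = Σ_S X_S over the C(13, 3) = 286 subsets S of size 3, where X_S = 1 if the K_3 on S is monochromatic.
For a fixed S, the K_3 on S has C(3, 2) = 3 edges. P[all 3 edges red] = (1/2)^3, and likewise for blue, so P[monochromatic] = 2·(1/2)^3 = 2^{1 − 3} = 1/4.
Summing: E[X] = C(13, 3) · 2^{1 − 3} = 286 · 1/4 = 143/2.
Numerically: E[X] ≈ 71.500000.

E[X] = C(13,3)·2^(1−C(3,2)) = 143/2 ≈ 71.500000.


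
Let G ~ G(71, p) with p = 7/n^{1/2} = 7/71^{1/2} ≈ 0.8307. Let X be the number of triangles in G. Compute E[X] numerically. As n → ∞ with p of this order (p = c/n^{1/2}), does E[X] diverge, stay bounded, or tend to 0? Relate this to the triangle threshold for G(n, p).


Number of potential triangles: C(71, 3) = 57155.
Each occurs with probability p³ ≈ (0.8307)³ ≈ 5.733325e-01.
By linearity: E[X] = C(71, 3)·p³ ≈ 57155 · 5.733325e-01 ≈ 32768.8218.
Since α = 1/2 < 1, p = c/n^{1/2} ≫ 1/n is above the triangle threshold p ~ 1/n. Asymptotically E[X] ~ (c³/6)·n^{3(1−α)} = (7³/6)·n^{1.5} → ∞; triangles are abundant w.h.p.

E[X] ≈ 32768.8218; in regime p = Θ(1/n^{1/2}) E[X] diverges (above the triangle threshold p ~ 1/n).


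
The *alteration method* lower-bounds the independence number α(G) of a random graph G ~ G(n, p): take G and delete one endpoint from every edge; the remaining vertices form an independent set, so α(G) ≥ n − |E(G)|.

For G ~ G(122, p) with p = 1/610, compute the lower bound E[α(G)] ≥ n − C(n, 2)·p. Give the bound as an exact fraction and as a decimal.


E[|E(G)|] = C(122, 2)·p = 7381 · (1/610) = 121/10.
E[α(G)] ≥ n − E[|E(G)|] = 122 − 121/10 = 1099/10.
Numerically: ≈ 109.9000.
(This is only a lower bound; the true E[α(G)] may be larger.)

E[α(G)] ≥ 1099/10 ≈ 109.9000.


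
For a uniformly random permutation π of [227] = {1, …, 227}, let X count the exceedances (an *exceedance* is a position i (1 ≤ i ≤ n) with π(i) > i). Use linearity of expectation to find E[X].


Write X = Σ_{i=1}^{227} X_i, where X_i = 1_{π(i) > i}.
For each fixed i, π(i) is uniform over {1, …, 227} (marginal of a uniform permutation), so P[π(i) > i] = (n − i)/n. Summing: Σ_{i=1}^{227} (n − i)/n = (0 + 1 + … + 226)/227 = 227(227 − 1)/(2·227) = (227 − 1)/2.
Hence E[X] = Σ_{i=1}^{227} (227 − i)/227 = 113 ≈ 113.000.

E[X] = 113 = 113.000.


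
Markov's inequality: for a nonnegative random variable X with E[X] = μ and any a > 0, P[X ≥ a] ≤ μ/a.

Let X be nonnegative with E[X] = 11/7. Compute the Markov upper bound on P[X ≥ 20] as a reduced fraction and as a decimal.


μ = E[X] = 11/7, a = 20.
Markov: P[X ≥ 20] ≤ μ/a = (11/7)/20 = 11/140.
Numerically: ≈ 0.079.
(Since a = 20 > μ = 1.571, the bound 11/140 is < 1 and informative.)

P[X ≥ 20] ≤ 11/140 ≈ 0.079.


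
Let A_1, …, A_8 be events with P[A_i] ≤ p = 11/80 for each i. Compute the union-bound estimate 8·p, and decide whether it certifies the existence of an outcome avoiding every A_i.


Union bound: P[∪_{i=1}^{8} A_i] ≤ Σ_i P[A_i] ≤ 8·p = 8·(11/80) = 11/10.
Numerically: 11/10 ≈ 1.100000.
Is 11/10 < 1? NO.
Since the bound 11/10 is ≥ 1, the union bound is uninformative here; it does NOT by itself certify existence.

8·p = 11/10 ≈ 1.100000; existence NOT certified by the union bound.


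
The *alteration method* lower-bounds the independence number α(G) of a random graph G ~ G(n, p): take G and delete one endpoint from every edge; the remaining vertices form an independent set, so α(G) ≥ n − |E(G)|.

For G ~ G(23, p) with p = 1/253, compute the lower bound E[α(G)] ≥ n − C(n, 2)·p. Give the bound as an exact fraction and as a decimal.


E[|E(G)|] = C(23, 2)·p = 253 · (1/253) = 1.
E[α(G)] ≥ n − E[|E(G)|] = 23 − 1 = 22.
Numerically: ≈ 22.000000.
(This is only a lower bound; the true E[α(G)] may be larger.)

E[α(G)] ≥ 22 ≈ 22.000000.


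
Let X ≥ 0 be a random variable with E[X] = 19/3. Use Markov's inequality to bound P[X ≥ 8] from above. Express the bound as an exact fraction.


μ = E[X] = 19/3, a = 8.
Markov: P[X ≥ 8] ≤ μ/a = (19/3)/8 = 19/24.
Numerically: ≈ 0.7917.
(Since a = 8 > μ = 6.3333, the bound 19/24 is < 1 and informative.)

P[X ≥ 8] ≤ 19/24 ≈ 0.7917.


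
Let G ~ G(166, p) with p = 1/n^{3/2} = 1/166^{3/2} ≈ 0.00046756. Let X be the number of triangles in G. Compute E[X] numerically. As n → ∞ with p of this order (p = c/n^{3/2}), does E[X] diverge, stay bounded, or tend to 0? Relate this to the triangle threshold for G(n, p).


Number of potential triangles: C(166, 3) = 748660.
Each occurs with probability p³ ≈ (0.00046756)³ ≈ 1.0221476e-10.
By linearity: E[X] = C(166, 3)·p³ ≈ 748660 · 1.0221476e-10 ≈ 0.00008.
Since α = 3/2 > 1, p = c/n^{3/2} = o(1/n) is below the triangle threshold p ~ 1/n. Asymptotically E[X] ~ (c³/6)·n^{3(1−α)} = (1³/6)·n^{-1.5} → 0, so by Markov's inequality G has no triangles w.h.p.

E[X] ≈ 0.00008; in regime p = Θ(1/n^{3/2}) E[X] tends to 0 (below the triangle threshold p ~ 1/n).


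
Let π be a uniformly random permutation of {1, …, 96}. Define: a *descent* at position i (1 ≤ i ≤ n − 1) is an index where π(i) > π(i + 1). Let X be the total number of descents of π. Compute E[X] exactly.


Write X = Σ X_I over i = 1, …, 95, with X_I the indicator of one descent.
There are 95 indicators.
For each fixed i, the pair (π(i), π(i+1)) is a uniformly random ordered pair of distinct values from {1, …, 96}; by symmetry P[π(i) > π(i+1)] = 1/2.
By linearity: E[X] = 95 · (1/2) = (96 − 1) · (1/2) = 95/2 ≈ 47.5000.

E[X] = 95/2 = 47.5000.


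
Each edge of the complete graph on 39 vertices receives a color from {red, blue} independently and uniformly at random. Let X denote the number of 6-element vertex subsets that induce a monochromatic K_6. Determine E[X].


Let X = Σ_S X_S over the C(39, 6) = 3262623 subsets S of size 6, where X_S = 1 if the K_6 on S is monochromatic.
For a fixed S, the K_6 on S has C(6, 2) = 15 edges. P[all 15 edges red] = (1/2)^15, and likewise for blue, so P[monochromatic] = 2·(1/2)^15 = 2^{1 − 15} = 1/16384.
By linearity: E[X] = C(39, 6) · 2^{1 − 15} = 3262623 · 1/16384 = 3262623/16384.
Numerically: E[X] ≈ 199.134705.

E[X] = C(39,6)·2^(1−C(6,2)) = 3262623/16384 ≈ 199.134705.


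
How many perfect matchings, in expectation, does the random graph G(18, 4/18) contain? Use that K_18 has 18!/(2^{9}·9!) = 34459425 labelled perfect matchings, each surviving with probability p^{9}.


K_18 has 18!/(2^{9}·9!) = 34459425 labelled perfect matchings.
For each such perfect matching H, let X_H = 1 if all 9 edges of H are present in G. Then P[X_H = 1] = p^{9} = (2/9)^{9} = 512/387420489.
By linearity: E[X] = Σ_H E[X_H] = 34459425 · p^{9} = 34459425 · 512/387420489 = 217817600/4782969.
Numerically: E[X] ≈ 45.54.

E[X] = 34459425 · (2/9)^{9} = 217817600/4782969 ≈ 45.54.


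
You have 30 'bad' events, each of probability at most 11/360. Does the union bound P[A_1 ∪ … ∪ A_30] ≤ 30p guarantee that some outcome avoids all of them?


Union bound: P[∪_{i=1}^{30} A_i] ≤ Σ_i P[A_i] ≤ 30·p = 30·(11/360) = 11/12.
Numerically: 11/12 ≈ 0.91667.
Is 11/12 < 1? YES.
Since P[∪ A_i] ≤ 11/12 < 1, the complement has P[∩ A_i^c] ≥ 1 − 11/12 = 1/12 > 0, so some outcome avoids every A_i.

30·p = 11/12 ≈ 0.91667; existence CERTIFIED by the union bound.


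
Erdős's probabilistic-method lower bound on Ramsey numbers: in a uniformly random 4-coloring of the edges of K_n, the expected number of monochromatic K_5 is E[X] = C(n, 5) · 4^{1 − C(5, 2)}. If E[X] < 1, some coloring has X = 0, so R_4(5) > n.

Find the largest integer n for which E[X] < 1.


We need C(n, 5) · 4^{1 − 10} < 1, i.e. C(n, 5) < 4^{10 − 1} = 262144.
Check values of n near the boundary:
  n = 27: C(27, 5) = 80730; 80730 < 262144? YES
  n = 28: C(28, 5) = 98280; 98280 < 262144? YES
  n = 29: C(29, 5) = 118755; 118755 < 262144? YES
  n = 30: C(30, 5) = 142506; 142506 < 262144? YES
  n = 31: C(31, 5) = 169911; 169911 < 262144? YES
  n = 32: C(32, 5) = 201376; 201376 < 262144? YES
  n = 33: C(33, 5) = 237336; 237336 < 262144? YES
  n = 34: C(34, 5) = 278256; 278256 < 262144? NO
The largest n with C(n, 5) < 262144 is n = 33 (where E[X] = 29667/32768 ≈ 0.905365). Hence R_4(5) > 33, i.e. R_4(5) ≥ 34.

Largest n = 33; hence R_4(5) > 33.


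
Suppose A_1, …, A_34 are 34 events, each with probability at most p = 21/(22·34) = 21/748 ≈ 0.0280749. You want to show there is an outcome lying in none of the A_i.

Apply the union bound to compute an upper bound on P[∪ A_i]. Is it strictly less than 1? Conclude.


Union bound: P[∪_{i=1}^{34} A_i] ≤ Σ_i P[A_i] ≤ 34·p = 34·(21/748) = 21/22.
Numerically: 21/22 ≈ 0.9545455.
Is 21/22 < 1? YES.
Since P[∪ A_i] ≤ 21/22 < 1, the complement has P[∩ A_i^c] ≥ 1 − 21/22 = 1/22 > 0, so some outcome avoids every A_i.

34·p = 21/22 ≈ 0.9545455; existence CERTIFIED by the union bound.


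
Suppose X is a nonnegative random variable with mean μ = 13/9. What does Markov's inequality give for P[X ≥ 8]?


μ = E[X] = 13/9, a = 8.
Markov: P[X ≥ 8] ≤ μ/a = (13/9)/8 = 13/72.
Numerically: ≈ 0.1806.
(Since a = 8 > μ = 1.4444, the bound 13/72 is < 1 and informative.)

P[X ≥ 8] ≤ 13/72 ≈ 0.1806.


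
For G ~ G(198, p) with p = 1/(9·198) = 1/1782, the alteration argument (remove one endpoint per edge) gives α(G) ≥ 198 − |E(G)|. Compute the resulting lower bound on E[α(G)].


E[|E(G)|] = C(198, 2)·p = 19503 · (1/1782) = 197/18.
E[α(G)] ≥ n − E[|E(G)|] = 198 − 197/18 = 3367/18.
Numerically: ≈ 187.05556.
(This is only a lower bound; the true E[α(G)] may be larger.)

E[α(G)] ≥ 3367/18 ≈ 187.05556.


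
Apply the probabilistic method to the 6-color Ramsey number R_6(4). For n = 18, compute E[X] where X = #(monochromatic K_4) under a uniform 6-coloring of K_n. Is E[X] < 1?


E[X] = C(18, 4) · 6^{1 − 6} = 3060 · 6^{−5} = 3060/7776.
As a reduced fraction: E[X] = 85/216 ≈ 0.3935.
Is E[X] < 1? YES.
Since E[X] < 1, there exists a 6-coloring of K_{18} with no monochromatic K_4; hence R_6(4) > 18.

E[X] = 85/216 ≈ 0.3935; E[X] < 1, so R_6(4) > 18.


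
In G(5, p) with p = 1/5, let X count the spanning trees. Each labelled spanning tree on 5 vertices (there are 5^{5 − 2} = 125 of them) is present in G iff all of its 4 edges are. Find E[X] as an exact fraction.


K_5 has 5^{5 − 2} = 125 labelled spanning trees.
For each such spanning tree H, let X_H = 1 if all 4 edges of H are present in G. Then P[X_H = 1] = p^{4} = (1/5)^{4} = 1/625.
Summing the indicators: E[X] = Σ_H E[X_H] = 125 · p^{4} = 125 · 1/625 = 1/5.
Numerically: E[X] ≈ 0.2.

E[X] = 125 · (1/5)^{4} = 1/5 ≈ 0.2.


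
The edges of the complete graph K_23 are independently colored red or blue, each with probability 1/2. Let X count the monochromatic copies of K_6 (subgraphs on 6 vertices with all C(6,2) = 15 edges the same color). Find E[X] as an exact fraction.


Let X = Σ_S X_S over the C(23, 6) = 100947 subsets S of size 6, where X_S = 1 if the K_6 on S is monochromatic.
For a fixed S, the K_6 on S has C(6, 2) = 15 edges. P[all 15 edges red] = (1/2)^15, and likewise for blue, so P[monochromatic] = 2·(1/2)^15 = 2^{1 − 15} = 1/16384.
By linearity of expectation: E[X] = C(23, 6) · 2^{1 − 15} = 100947 · 1/16384 = 100947/16384.
Numerically: E[X] ≈ 6.161316.

E[X] = C(23,6)·2^(1−C(6,2)) = 100947/16384 ≈ 6.161316.


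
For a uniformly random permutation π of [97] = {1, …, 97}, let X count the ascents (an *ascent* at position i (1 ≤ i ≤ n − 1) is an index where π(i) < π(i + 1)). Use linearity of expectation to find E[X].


Write X = Σ X_I over i = 1, …, 96, with X_I the indicator of one ascent.
There are 96 indicators.
For each fixed i, the pair (π(i), π(i+1)) is a uniformly random ordered pair of distinct values from {1, …, 97}; by symmetry P[π(i) < π(i+1)] = 1/2.
By linearity: E[X] = 96 · (1/2) = (97 − 1) · (1/2) = 48 ≈ 48.000.

E[X] = 48 = 48.000.


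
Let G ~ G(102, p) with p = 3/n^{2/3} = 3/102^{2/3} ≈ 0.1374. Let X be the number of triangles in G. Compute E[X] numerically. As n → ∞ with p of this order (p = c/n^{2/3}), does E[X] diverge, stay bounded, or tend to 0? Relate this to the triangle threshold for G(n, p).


Number of potential triangles: C(102, 3) = 171700.
Each occurs with probability p³ ≈ (0.1374)³ ≈ 2.595156e-03.
By linearity: E[X] = C(102, 3)·p³ ≈ 171700 · 2.595156e-03 ≈ 445.5882.
Since α = 2/3 < 1, p = c/n^{2/3} ≫ 1/n is above the triangle threshold p ~ 1/n. Asymptotically E[X] ~ (c³/6)·n^{3(1−α)} = (3³/6)·n^{1} → ∞; triangles are abundant w.h.p.

E[X] ≈ 445.5882; in regime p = Θ(1/n^{2/3}) E[X] diverges (above the triangle threshold p ~ 1/n).
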